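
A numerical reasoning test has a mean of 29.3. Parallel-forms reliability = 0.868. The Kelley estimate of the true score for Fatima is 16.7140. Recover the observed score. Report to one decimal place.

T̂ = ρX + (1 − ρ)μ  ⇒  X = (T̂ − (1 − ρ)μ) / ρ
X = (16.7140 − 0.132 × 29.3) / 0.868 = (16.7140 − 3.8676) / 0.868 = 12.8464 / 0.868 = 14.800

14.8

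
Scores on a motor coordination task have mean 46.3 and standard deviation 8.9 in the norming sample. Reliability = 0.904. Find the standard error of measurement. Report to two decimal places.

SEM = SD · √(1 − ρ) = 8.9 × √0.096 = 8.9 × 0.3098 = 2.758

2.76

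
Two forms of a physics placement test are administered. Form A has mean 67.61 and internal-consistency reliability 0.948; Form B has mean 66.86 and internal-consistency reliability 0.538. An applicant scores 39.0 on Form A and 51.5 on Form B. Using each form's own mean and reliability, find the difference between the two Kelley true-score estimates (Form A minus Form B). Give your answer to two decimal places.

-18.11

T̂_A = 0.948(39.0) + 0.052(67.61) = 40.4877
T̂_B = 0.538(51.5) + 0.462(66.86) = 58.5963
T̂_A − T̂_B = -18.1086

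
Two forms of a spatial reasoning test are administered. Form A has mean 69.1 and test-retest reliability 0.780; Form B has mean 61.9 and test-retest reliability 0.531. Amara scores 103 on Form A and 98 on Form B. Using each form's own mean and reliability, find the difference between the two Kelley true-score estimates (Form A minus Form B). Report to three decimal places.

T̂_A = 0.780(103) + 0.220(69.1) = 95.54200
T̂_B = 0.531(98) + 0.469(61.9) = 81.06910
T̂_A − T̂_B = 14.47290

14.473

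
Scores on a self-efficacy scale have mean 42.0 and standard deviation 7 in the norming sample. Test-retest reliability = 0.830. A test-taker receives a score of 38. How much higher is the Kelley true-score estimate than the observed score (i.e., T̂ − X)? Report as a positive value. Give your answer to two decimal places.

0.68

T̂ = 0.830(38) + 0.170(42.0) = 31.540 + 7.1400 = 38.6800 → 38.680
T̂ − X = 38.680 − 38 = 0.680 → 0.68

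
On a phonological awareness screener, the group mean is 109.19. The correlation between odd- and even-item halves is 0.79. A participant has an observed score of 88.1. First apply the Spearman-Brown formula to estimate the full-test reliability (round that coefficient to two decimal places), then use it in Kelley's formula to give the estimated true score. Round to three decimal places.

Spearman-Brown: ρ = 2r/(1 + r) = 2(0.79)/(1 + 0.79) = 1.580/1.79 = 0.8827 → 0.88
T̂ = ρX + (1 − ρ)μ
  = 0.88 × 88.1 + 0.12 × 109.19
  = 77.528 + 13.1028
  = 90.6308
  ≈ 90.631

90.631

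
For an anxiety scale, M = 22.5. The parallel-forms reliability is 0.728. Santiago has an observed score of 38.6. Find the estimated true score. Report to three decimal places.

34.221

Regress the observed score toward the mean by the unreliability: T̂ = 0.728·38.6 + 0.272·22.5 = 28.1008 + 6.1200 = 34.2208.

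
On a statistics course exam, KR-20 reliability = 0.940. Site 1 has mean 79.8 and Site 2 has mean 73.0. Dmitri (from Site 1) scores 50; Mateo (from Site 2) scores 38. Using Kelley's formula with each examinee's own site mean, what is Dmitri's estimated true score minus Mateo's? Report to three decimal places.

11.688

T̂_Dmitri = 0.940(50) + 0.060(79.8) = 51.78800
T̂_Mateo = 0.940(38) + 0.060(73.0) = 40.10000
Difference = 51.78800 − 40.10000 = 11.68800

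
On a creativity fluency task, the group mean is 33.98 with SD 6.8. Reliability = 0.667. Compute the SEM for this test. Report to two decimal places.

3.92

SEM = SD · √(1 − ρ) = 6.8 × √0.333 = 6.8 × 0.5771 = 3.924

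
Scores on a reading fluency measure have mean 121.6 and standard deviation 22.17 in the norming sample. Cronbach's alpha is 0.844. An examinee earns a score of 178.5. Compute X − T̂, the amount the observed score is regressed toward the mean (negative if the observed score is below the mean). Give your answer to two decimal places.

8.88

T̂ = ρX + (1 − ρ)μ
  = 0.844 × 178.5 + 0.156 × 121.6
  = 150.6540 + 18.9696
  = 169.6236
  ≈ 169.624
X − T̂ = 178.5 − 169.624 = 8.876 → 8.88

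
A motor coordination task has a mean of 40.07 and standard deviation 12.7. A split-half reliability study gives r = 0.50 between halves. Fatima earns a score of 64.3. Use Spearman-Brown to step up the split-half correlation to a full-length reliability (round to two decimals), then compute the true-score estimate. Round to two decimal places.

Spearman-Brown: ρ = 2r/(1 + r) = 2(0.50)/(1 + 0.50) = 1.000/1.50 = 0.6667 → 0.67
Weight the observed score by reliability and the mean by (1 − reliability): T̂ = 0.67·64.3 + 0.33·40.07 = 43.081 + 13.2231 = 56.304.

56.30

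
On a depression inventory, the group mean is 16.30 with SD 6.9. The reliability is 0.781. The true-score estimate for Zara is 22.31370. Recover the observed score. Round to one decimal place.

24.0

T̂ = ρX + (1 − ρ)μ  ⇒  X = (T̂ − (1 − ρ)μ) / ρ
X = (22.31370 − 0.219 × 16.30) / 0.781 = (22.31370 − 3.56970) / 0.781 = 18.74400 / 0.781 = 24.000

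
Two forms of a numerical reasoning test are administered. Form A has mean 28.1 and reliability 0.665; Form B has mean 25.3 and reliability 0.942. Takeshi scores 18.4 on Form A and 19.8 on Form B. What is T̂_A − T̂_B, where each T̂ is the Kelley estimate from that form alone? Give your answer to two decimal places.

T̂_A = 0.665(18.4) + 0.335(28.1) = 21.6495
T̂_B = 0.942(19.8) + 0.058(25.3) = 20.1190
T̂_A − T̂_B = 1.5305

1.53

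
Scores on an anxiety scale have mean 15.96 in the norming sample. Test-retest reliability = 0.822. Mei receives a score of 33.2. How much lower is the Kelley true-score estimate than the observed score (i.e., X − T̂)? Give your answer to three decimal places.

3.069

Regress the observed score toward the mean by the unreliability: T̂ = 0.822·33.2 + 0.178·15.96 = 27.2904 + 2.84088 = 30.13128.
X − T̂ = 33.2 − 30.1313 = 3.0687 → 3.069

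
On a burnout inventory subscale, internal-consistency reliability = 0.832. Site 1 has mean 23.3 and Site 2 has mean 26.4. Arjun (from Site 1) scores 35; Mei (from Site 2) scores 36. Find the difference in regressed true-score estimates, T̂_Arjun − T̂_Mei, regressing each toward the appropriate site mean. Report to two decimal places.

T̂_Arjun = 0.832(35) + 0.168(23.3) = 33.0344
T̂_Mei = 0.832(36) + 0.168(26.4) = 34.3872
Difference = 33.0344 − 34.3872 = -1.3528

-1.35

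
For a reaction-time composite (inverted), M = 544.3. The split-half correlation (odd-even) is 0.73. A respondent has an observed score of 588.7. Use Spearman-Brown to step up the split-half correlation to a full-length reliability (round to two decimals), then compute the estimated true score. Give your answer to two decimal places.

Spearman-Brown: ρ = 2r/(1 + r) = 2(0.73)/(1 + 0.73) = 1.460/1.73 = 0.8439 → 0.84
Regress the observed score toward the mean by the unreliability: T̂ = 0.84·588.7 + 0.16·544.3 = 494.508 + 87.088 = 581.596.

581.60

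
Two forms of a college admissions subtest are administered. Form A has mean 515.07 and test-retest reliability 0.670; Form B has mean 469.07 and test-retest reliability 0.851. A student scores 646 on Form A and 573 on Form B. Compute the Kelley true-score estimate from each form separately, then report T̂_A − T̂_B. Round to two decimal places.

45.28

T̂_A = 0.670(646) + 0.330(515.07) = 602.7931
T̂_B = 0.851(573) + 0.149(469.07) = 557.5144
T̂_A − T̂_B = 45.2787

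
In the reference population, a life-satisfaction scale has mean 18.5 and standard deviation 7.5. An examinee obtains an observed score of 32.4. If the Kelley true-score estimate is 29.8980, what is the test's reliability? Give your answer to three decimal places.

T̂ = ρX + (1 − ρ)μ  ⇒  T̂ − μ = ρ(X − μ)
ρ = (T̂ − μ)/(X − μ) = (29.8980 − 18.5) / (32.4 − 18.5) = 11.3980 / 13.9 = 0.82000

0.820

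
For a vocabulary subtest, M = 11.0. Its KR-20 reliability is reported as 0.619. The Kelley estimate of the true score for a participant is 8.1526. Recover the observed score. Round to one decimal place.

T̂ = ρX + (1 − ρ)μ  ⇒  X = (T̂ − (1 − ρ)μ) / ρ
X = (8.1526 − 0.381 × 11.0) / 0.619 = (8.1526 − 4.1910) / 0.619 = 3.9616 / 0.619 = 6.400

6.4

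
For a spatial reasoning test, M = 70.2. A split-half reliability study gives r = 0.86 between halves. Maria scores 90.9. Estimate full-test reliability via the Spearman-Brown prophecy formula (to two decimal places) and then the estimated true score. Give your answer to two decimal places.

Spearman-Brown: ρ = 2r/(1 + r) = 2(0.86)/(1 + 0.86) = 1.720/1.86 = 0.9247 → 0.92
T̂ = ρX + (1 − ρ)μ
  = 0.92 × 90.9 + 0.08 × 70.2
  = 83.628 + 5.616
  = 89.244
  ≈ 89.24

89.24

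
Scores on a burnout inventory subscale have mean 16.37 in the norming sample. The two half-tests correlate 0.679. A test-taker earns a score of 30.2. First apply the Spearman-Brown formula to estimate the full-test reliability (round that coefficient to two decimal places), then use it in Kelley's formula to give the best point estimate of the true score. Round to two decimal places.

27.57

Spearman-Brown: ρ = 2r/(1 + r) = 2(0.679)/(1 + 0.679) = 1.3580/1.679 = 0.8088 → 0.81
Kelley's formula gives T̂ = 0.81·30.2 + 0.19·16.37 = 24.462 + 3.1103 = 27.572.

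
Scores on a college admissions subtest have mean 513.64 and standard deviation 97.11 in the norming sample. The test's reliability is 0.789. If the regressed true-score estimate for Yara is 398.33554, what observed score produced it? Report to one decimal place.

T̂ = ρX + (1 − ρ)μ  ⇒  X = (T̂ − (1 − ρ)μ) / ρ
X = (398.33554 − 0.211 × 513.64) / 0.789 = (398.33554 − 108.37804) / 0.789 = 289.95750 / 0.789 = 367.500

367.5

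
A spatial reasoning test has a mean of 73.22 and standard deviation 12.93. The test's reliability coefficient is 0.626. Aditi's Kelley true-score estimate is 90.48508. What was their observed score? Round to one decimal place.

T̂ = ρX + (1 − ρ)μ  ⇒  X = (T̂ − (1 − ρ)μ) / ρ
X = (90.48508 − 0.374 × 73.22) / 0.626 = (90.48508 − 27.38428) / 0.626 = 63.10080 / 0.626 = 100.800

100.8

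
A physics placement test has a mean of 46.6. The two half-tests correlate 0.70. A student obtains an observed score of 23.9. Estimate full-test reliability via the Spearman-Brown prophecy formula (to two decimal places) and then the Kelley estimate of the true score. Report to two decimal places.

27.99

Spearman-Brown: ρ = 2r/(1 + r) = 2(0.70)/(1 + 0.70) = 1.400/1.70 = 0.8235 → 0.82
T̂ = 0.82(23.9) + 0.18(46.6) = 19.598 + 8.388 = 27.986 → 27.99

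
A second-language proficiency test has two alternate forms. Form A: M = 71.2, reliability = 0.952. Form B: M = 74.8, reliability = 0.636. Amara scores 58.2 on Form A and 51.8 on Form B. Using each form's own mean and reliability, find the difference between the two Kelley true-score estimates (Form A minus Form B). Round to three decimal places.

-1.348

T̂_A = 0.952(58.2) + 0.048(71.2) = 58.82400
T̂_B = 0.636(51.8) + 0.364(74.8) = 60.17200
T̂_A − T̂_B = -1.34800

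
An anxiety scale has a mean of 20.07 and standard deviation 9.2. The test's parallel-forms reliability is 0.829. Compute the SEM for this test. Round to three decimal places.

3.804

SEM = SD · √(1 − ρ) = 9.2 × √0.171 = 9.2 × 0.4135 = 3.8044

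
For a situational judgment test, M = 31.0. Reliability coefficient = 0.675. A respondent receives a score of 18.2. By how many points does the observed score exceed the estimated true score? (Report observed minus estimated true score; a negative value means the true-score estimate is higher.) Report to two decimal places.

Kelley's formula gives T̂ = 0.675·18.2 + 0.325·31.0 = 12.2850 + 10.0750 = 22.3600.
X − T̂ = 18.2 − 22.360 = -4.160 → -4.16

-4.16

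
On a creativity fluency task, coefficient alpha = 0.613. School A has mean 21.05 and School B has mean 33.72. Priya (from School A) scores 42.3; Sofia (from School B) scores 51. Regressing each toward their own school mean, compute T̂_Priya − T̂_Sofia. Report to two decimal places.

T̂_Priya = 0.613(42.3) + 0.387(21.05) = 34.0762
T̂_Sofia = 0.613(51) + 0.387(33.72) = 44.3126
Difference = 34.0762 − 44.3126 = -10.2364

-10.24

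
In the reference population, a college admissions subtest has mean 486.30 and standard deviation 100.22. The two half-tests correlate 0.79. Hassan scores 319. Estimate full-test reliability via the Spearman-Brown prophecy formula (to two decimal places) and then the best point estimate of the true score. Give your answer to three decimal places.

Spearman-Brown: ρ = 2r/(1 + r) = 2(0.79)/(1 + 0.79) = 1.580/1.79 = 0.8827 → 0.88
Weight the observed score by reliability and the mean by (1 − reliability): T̂ = 0.88·319 + 0.12·486.30 = 280.72 + 58.3560 = 339.0760.

339.076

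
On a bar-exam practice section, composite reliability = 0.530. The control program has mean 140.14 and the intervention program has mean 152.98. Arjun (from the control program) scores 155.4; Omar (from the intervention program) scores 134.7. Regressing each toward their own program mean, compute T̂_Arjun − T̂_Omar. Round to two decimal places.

T̂_Arjun = 0.530(155.4) + 0.470(140.14) = 148.2278
T̂_Omar = 0.530(134.7) + 0.470(152.98) = 143.2916
Difference = 148.2278 − 143.2916 = 4.9362

4.94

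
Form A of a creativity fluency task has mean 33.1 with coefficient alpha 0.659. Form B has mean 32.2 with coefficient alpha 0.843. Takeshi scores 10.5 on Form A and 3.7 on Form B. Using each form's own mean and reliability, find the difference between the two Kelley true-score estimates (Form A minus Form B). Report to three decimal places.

10.032

T̂_A = 0.659(10.5) + 0.341(33.1) = 18.20660
T̂_B = 0.843(3.7) + 0.157(32.2) = 8.17450
T̂_A − T̂_B = 10.03210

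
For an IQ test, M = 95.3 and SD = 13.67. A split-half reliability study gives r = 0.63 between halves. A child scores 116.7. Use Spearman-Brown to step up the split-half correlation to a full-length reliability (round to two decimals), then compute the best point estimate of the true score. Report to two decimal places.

Spearman-Brown: ρ = 2r/(1 + r) = 2(0.63)/(1 + 0.63) = 1.260/1.63 = 0.7730 → 0.77
T̂ = ρX + (1 − ρ)μ
  = 0.77 × 116.7 + 0.23 × 95.3
  = 89.859 + 21.919
  = 111.778
  ≈ 111.78

111.78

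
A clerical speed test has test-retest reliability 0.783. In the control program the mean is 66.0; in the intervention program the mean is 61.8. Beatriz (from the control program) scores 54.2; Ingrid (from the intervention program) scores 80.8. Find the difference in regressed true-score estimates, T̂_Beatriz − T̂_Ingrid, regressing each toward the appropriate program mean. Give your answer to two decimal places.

-19.92

T̂_Beatriz = 0.783(54.2) + 0.217(66.0) = 56.7606
T̂_Ingrid = 0.783(80.8) + 0.217(61.8) = 76.6770
Difference = 56.7606 − 76.6770 = -19.9164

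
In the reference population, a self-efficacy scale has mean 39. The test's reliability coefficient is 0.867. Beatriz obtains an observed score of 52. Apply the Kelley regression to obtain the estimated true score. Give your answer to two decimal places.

50.27

T̂ = 0.867(52) + 0.133(39) = 45.084 + 5.187 = 50.271 → 50.27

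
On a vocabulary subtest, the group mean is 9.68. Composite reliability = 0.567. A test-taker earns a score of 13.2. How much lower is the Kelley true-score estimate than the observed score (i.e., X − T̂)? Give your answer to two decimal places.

T̂ = ρX + (1 − ρ)μ
  = 0.567 × 13.2 + 0.433 × 9.68
  = 7.4844 + 4.19144
  = 11.6758
  ≈ 11.676
X − T̂ = 13.2 − 11.676 = 1.524 → 1.52

1.52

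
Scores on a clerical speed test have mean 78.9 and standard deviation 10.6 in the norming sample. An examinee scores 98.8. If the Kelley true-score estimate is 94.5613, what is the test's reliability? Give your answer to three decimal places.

T̂ = ρX + (1 − ρ)μ  ⇒  T̂ − μ = ρ(X − μ)
ρ = (T̂ − μ)/(X − μ) = (94.5613 − 78.9) / (98.8 − 78.9) = 15.6613 / 19.9 = 0.78700

0.787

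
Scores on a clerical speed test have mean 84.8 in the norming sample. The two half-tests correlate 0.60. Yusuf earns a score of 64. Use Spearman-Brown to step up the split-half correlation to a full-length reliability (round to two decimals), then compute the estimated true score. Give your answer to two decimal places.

Spearman-Brown: ρ = 2r/(1 + r) = 2(0.60)/(1 + 0.60) = 1.200/1.60 = 0.7500 → 0.75
T̂ = 0.75(64) + 0.25(84.8) = 48.00 + 21.200 = 69.200 → 69.20

69.20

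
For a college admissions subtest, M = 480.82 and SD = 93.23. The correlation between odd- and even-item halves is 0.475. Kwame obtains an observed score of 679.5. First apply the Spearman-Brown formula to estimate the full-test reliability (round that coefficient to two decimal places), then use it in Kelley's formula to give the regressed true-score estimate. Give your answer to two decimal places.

607.98

Spearman-Brown: ρ = 2r/(1 + r) = 2(0.475)/(1 + 0.475) = 0.9500/1.475 = 0.6441 → 0.64
T̂ = 0.64(679.5) + 0.36(480.82) = 434.880 + 173.0952 = 607.975 → 607.98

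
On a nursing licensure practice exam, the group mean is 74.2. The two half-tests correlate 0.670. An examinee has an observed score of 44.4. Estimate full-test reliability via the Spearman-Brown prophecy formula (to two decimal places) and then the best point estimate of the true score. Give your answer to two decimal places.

50.36

Spearman-Brown: ρ = 2r/(1 + r) = 2(0.670)/(1 + 0.670) = 1.3400/1.670 = 0.8024 → 0.80
T̂ = ρX + (1 − ρ)μ
  = 0.80 × 44.4 + 0.20 × 74.2
  = 35.520 + 14.840
  = 50.360
  ≈ 50.36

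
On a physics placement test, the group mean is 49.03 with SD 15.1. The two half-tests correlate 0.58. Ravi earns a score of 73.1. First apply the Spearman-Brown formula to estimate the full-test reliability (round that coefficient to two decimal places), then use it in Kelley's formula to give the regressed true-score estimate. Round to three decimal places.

66.601

Spearman-Brown: ρ = 2r/(1 + r) = 2(0.58)/(1 + 0.58) = 1.160/1.58 = 0.7342 → 0.73
T̂ = 0.73(73.1) + 0.27(49.03) = 53.363 + 13.2381 = 66.6011 → 66.601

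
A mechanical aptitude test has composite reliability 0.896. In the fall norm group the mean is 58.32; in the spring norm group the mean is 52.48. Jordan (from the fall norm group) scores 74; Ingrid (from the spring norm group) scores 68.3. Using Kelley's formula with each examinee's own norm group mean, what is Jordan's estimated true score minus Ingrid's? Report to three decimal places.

T̂_Jordan = 0.896(74) + 0.104(58.32) = 72.36928
T̂_Ingrid = 0.896(68.3) + 0.104(52.48) = 66.65472
Difference = 72.36928 − 66.65472 = 5.71456

5.715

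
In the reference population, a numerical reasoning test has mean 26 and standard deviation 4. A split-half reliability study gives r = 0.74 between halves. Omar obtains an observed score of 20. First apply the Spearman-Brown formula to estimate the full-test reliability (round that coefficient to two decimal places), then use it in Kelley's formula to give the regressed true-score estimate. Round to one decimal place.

20.9

Spearman-Brown: ρ = 2r/(1 + r) = 2(0.74)/(1 + 0.74) = 1.480/1.74 = 0.8506 → 0.85
T̂ = ρX + (1 − ρ)μ
  = 0.85 × 20 + 0.15 × 26
  = 17.00 + 3.90
  = 20.90
  ≈ 20.9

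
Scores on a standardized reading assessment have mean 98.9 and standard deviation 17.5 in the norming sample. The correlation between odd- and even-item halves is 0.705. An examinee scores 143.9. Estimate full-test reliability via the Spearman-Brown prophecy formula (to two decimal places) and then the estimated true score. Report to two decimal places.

136.25

Spearman-Brown: ρ = 2r/(1 + r) = 2(0.705)/(1 + 0.705) = 1.4100/1.705 = 0.8270 → 0.83
T̂ = ρX + (1 − ρ)μ
  = 0.83 × 143.9 + 0.17 × 98.9
  = 119.437 + 16.813
  = 136.250
  ≈ 136.25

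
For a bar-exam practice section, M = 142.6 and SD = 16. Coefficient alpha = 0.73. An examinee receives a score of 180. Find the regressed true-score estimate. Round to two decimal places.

T̂ = ρX + (1 − ρ)μ
  = 0.73 × 180 + 0.27 × 142.6
  = 131.40 + 38.502
  = 169.902
  ≈ 169.90

169.90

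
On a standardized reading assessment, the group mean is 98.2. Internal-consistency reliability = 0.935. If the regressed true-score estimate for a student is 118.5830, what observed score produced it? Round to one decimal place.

T̂ = ρX + (1 − ρ)μ  ⇒  X = (T̂ − (1 − ρ)μ) / ρ
X = (118.5830 − 0.065 × 98.2) / 0.935 = (118.5830 − 6.3830) / 0.935 = 112.2000 / 0.935 = 120.000

120.0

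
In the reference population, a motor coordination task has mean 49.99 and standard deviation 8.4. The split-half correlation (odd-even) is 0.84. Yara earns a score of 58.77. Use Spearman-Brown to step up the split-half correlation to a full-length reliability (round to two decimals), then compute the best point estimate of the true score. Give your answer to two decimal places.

57.98

Spearman-Brown: ρ = 2r/(1 + r) = 2(0.84)/(1 + 0.84) = 1.680/1.84 = 0.9130 → 0.91
T̂ = 0.91(58.77) + 0.09(49.99) = 53.4807 + 4.4991 = 57.980 → 57.98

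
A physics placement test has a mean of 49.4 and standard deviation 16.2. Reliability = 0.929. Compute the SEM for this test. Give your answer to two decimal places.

4.32

SEM = SD · √(1 − ρ) = 16.2 × √0.071 = 16.2 × 0.2665 = 4.317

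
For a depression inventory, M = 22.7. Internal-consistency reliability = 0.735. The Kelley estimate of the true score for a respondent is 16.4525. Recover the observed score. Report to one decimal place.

T̂ = ρX + (1 − ρ)μ  ⇒  X = (T̂ − (1 − ρ)μ) / ρ
X = (16.4525 − 0.265 × 22.7) / 0.735 = (16.4525 − 6.0155) / 0.735 = 10.4370 / 0.735 = 14.200

14.2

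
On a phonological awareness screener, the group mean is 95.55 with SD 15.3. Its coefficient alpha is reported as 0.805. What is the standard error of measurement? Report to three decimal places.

6.756

SEM = SD · √(1 − ρ) = 15.3 × √0.195 = 15.3 × 0.4416 = 6.7563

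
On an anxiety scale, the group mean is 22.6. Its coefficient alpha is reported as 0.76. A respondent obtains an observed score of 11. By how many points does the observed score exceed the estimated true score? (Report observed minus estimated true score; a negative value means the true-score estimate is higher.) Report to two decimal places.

-2.78

T̂ = 0.76(11) + 0.24(22.6) = 8.36 + 5.424 = 13.7840 → 13.784
X − T̂ = 11 − 13.784 = -2.784 → -2.78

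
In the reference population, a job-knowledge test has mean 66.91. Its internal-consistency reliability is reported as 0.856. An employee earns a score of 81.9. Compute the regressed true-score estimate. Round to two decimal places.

79.74

T̂ = ρX + (1 − ρ)μ
  = 0.856 × 81.9 + 0.144 × 66.91
  = 70.1064 + 9.63504
  = 79.741
  ≈ 79.74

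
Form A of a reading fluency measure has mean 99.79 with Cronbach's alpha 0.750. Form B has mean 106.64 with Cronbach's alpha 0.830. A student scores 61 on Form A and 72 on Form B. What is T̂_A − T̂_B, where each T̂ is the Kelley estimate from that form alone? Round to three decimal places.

T̂_A = 0.750(61) + 0.250(99.79) = 70.69750
T̂_B = 0.830(72) + 0.170(106.64) = 77.88880
T̂_A − T̂_B = -7.19130

-7.191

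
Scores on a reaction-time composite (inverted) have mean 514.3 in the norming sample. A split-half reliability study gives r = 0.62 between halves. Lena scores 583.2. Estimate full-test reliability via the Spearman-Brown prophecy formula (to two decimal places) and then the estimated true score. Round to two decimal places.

567.35

Spearman-Brown: ρ = 2r/(1 + r) = 2(0.62)/(1 + 0.62) = 1.240/1.62 = 0.7654 → 0.77
Regress the observed score toward the mean by the unreliability: T̂ = 0.77·583.2 + 0.23·514.3 = 449.064 + 118.289 = 567.353.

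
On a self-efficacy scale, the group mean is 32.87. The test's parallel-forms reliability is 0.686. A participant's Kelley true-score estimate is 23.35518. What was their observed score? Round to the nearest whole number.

19

T̂ = ρX + (1 − ρ)μ  ⇒  X = (T̂ − (1 − ρ)μ) / ρ
X = (23.35518 − 0.314 × 32.87) / 0.686 = (23.35518 − 10.32118) / 0.686 = 13.03400 / 0.686 = 19.00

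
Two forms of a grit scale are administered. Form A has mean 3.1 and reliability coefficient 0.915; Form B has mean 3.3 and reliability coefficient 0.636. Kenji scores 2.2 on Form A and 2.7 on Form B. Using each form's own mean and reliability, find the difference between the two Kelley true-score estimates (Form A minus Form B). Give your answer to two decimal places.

-0.64

T̂_A = 0.915(2.2) + 0.085(3.1) = 2.2765
T̂_B = 0.636(2.7) + 0.364(3.3) = 2.9184
T̂_A − T̂_B = -0.6419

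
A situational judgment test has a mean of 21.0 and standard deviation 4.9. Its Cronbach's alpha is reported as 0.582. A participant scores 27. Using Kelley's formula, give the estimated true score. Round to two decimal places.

24.49

T̂ = 0.582(27) + 0.418(21.0) = 15.714 + 8.7780 = 24.492 → 24.49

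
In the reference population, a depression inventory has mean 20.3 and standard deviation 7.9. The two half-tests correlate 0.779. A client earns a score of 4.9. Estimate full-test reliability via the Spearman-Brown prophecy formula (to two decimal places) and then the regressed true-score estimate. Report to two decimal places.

6.75

Spearman-Brown: ρ = 2r/(1 + r) = 2(0.779)/(1 + 0.779) = 1.5580/1.779 = 0.8758 → 0.88
T̂ = ρX + (1 − ρ)μ
  = 0.88 × 4.9 + 0.12 × 20.3
  = 4.312 + 2.436
  = 6.748
  ≈ 6.75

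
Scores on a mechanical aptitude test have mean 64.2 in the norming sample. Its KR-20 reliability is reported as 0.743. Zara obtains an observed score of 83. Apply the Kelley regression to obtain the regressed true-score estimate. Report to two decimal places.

78.17

Weight the observed score by reliability and the mean by (1 − reliability): T̂ = 0.743·83 + 0.257·64.2 = 61.669 + 16.4994 = 78.168.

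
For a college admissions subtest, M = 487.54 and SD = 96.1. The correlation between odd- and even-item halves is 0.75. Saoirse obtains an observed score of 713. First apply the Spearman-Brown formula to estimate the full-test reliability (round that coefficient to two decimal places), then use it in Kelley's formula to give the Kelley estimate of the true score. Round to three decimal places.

Spearman-Brown: ρ = 2r/(1 + r) = 2(0.75)/(1 + 0.75) = 1.500/1.75 = 0.8571 → 0.86
T̂ = 0.86(713) + 0.14(487.54) = 613.18 + 68.2556 = 681.4356 → 681.436

681.436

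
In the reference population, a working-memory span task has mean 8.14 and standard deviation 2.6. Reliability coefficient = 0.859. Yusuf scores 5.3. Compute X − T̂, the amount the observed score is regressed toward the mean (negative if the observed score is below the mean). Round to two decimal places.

-0.40

T̂ = ρX + (1 − ρ)μ
  = 0.859 × 5.3 + 0.141 × 8.14
  = 4.5527 + 1.14774
  = 5.7004
  ≈ 5.700
X − T̂ = 5.3 − 5.700 = -0.400 → -0.40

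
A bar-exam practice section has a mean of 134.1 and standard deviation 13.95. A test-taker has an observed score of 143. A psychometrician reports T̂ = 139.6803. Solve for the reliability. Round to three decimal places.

T̂ = ρX + (1 − ρ)μ  ⇒  T̂ − μ = ρ(X − μ)
ρ = (T̂ − μ)/(X − μ) = (139.6803 − 134.1) / (143 − 134.1) = 5.5803 / 8.9 = 0.62700

0.627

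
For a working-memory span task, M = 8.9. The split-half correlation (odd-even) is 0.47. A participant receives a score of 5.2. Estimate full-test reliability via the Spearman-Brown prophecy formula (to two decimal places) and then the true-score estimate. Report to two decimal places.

Spearman-Brown: ρ = 2r/(1 + r) = 2(0.47)/(1 + 0.47) = 0.940/1.47 = 0.6395 → 0.64
Regress the observed score toward the mean by the unreliability: T̂ = 0.64·5.2 + 0.36·8.9 = 3.328 + 3.204 = 6.532.

6.53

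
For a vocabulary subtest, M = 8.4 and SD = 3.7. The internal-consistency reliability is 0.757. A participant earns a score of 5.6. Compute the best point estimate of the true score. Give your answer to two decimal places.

T̂ = ρX + (1 − ρ)μ
  = 0.757 × 5.6 + 0.243 × 8.4
  = 4.2392 + 2.0412
  = 6.280
  ≈ 6.28

6.28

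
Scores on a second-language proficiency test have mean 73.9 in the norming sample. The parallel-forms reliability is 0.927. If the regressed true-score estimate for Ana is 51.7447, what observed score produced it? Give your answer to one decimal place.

50.0

T̂ = ρX + (1 − ρ)μ  ⇒  X = (T̂ − (1 − ρ)μ) / ρ
X = (51.7447 − 0.073 × 73.9) / 0.927 = (51.7447 − 5.3947) / 0.927 = 46.3500 / 0.927 = 50.000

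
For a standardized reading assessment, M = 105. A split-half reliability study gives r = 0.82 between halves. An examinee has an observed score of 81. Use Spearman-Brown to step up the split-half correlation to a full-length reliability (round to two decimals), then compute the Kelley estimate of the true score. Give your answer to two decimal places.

83.40

Spearman-Brown: ρ = 2r/(1 + r) = 2(0.82)/(1 + 0.82) = 1.640/1.82 = 0.9011 → 0.90
T̂ = 0.90(81) + 0.10(105) = 72.90 + 10.50 = 83.400 → 83.40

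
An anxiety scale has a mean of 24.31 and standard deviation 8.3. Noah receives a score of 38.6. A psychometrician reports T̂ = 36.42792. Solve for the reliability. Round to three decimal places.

T̂ = ρX + (1 − ρ)μ  ⇒  T̂ − μ = ρ(X − μ)
ρ = (T̂ − μ)/(X − μ) = (36.42792 − 24.31) / (38.6 − 24.31) = 12.11792 / 14.29 = 0.84800

0.848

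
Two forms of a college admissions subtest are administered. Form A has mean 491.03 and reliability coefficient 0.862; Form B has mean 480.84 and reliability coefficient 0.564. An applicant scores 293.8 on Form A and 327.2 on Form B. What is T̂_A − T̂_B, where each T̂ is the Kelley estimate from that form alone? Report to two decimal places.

-73.17

T̂_A = 0.862(293.8) + 0.138(491.03) = 321.0177
T̂_B = 0.564(327.2) + 0.436(480.84) = 394.1870
T̂_A − T̂_B = -73.1693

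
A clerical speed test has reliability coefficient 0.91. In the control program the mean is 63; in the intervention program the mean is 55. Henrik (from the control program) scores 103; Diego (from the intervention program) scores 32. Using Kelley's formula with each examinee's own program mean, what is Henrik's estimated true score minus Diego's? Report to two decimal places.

65.33

T̂_Henrik = 0.91(103) + 0.09(63) = 99.4000
T̂_Diego = 0.91(32) + 0.09(55) = 34.0700
Difference = 99.4000 − 34.0700 = 65.3300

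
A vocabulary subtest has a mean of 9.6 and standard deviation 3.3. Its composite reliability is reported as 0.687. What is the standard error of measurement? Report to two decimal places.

SEM = SD · √(1 − ρ) = 3.3 × √0.313 = 3.3 × 0.5595 = 1.846

1.85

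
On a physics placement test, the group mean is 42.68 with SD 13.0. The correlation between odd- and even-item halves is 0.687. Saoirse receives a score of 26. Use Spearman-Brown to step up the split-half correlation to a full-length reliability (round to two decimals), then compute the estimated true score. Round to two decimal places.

29.17

Spearman-Brown: ρ = 2r/(1 + r) = 2(0.687)/(1 + 0.687) = 1.3740/1.687 = 0.8145 → 0.81
T̂ = ρX + (1 − ρ)μ
  = 0.81 × 26 + 0.19 × 42.68
  = 21.06 + 8.1092
  = 29.169
  ≈ 29.17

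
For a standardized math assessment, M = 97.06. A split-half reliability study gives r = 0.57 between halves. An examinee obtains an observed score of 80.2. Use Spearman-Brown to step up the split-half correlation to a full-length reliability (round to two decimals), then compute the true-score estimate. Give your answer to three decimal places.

84.752

Spearman-Brown: ρ = 2r/(1 + r) = 2(0.57)/(1 + 0.57) = 1.140/1.57 = 0.7261 → 0.73
T̂ = ρX + (1 − ρ)μ
  = 0.73 × 80.2 + 0.27 × 97.06
  = 58.546 + 26.2062
  = 84.7522
  ≈ 84.752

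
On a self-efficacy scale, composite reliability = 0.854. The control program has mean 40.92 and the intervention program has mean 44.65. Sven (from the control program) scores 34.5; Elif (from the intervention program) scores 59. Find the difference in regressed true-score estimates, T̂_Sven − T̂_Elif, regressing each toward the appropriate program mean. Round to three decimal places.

T̂_Sven = 0.854(34.5) + 0.146(40.92) = 35.43732
T̂_Elif = 0.854(59) + 0.146(44.65) = 56.90490
Difference = 35.43732 − 56.90490 = -21.46758

-21.468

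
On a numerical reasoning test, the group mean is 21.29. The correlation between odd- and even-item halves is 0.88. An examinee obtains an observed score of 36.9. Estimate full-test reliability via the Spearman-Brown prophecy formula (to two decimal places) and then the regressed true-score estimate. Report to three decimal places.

35.963

Spearman-Brown: ρ = 2r/(1 + r) = 2(0.88)/(1 + 0.88) = 1.760/1.88 = 0.9362 → 0.94
T̂ = ρX + (1 − ρ)μ
  = 0.94 × 36.9 + 0.06 × 21.29
  = 34.686 + 1.2774
  = 35.9634
  ≈ 35.963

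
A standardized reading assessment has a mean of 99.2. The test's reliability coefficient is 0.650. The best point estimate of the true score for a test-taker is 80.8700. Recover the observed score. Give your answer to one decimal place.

T̂ = ρX + (1 − ρ)μ  ⇒  X = (T̂ − (1 − ρ)μ) / ρ
X = (80.8700 − 0.350 × 99.2) / 0.650 = (80.8700 − 34.7200) / 0.650 = 46.1500 / 0.650 = 71.000

71.0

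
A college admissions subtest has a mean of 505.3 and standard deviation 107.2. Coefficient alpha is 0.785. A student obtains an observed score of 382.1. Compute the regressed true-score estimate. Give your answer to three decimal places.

T̂ = ρX + (1 − ρ)μ
  = 0.785 × 382.1 + 0.215 × 505.3
  = 299.9485 + 108.6395
  = 408.5880
  ≈ 408.588

408.588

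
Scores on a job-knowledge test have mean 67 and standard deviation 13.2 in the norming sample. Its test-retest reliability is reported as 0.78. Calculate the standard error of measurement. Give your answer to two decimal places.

6.19

SEM = SD · √(1 − ρ) = 13.2 × √0.22 = 13.2 × 0.4690 = 6.191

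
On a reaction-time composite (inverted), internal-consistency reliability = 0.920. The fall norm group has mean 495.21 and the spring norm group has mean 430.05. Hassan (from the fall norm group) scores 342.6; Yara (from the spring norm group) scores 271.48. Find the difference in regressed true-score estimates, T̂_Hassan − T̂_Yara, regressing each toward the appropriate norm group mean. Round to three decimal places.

T̂_Hassan = 0.920(342.6) + 0.080(495.21) = 354.80880
T̂_Yara = 0.920(271.48) + 0.080(430.05) = 284.16560
Difference = 354.80880 − 284.16560 = 70.64320

70.643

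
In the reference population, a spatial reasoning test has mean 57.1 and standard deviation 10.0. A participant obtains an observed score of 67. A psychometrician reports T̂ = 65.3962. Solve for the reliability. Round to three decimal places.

T̂ = ρX + (1 − ρ)μ  ⇒  T̂ − μ = ρ(X − μ)
ρ = (T̂ − μ)/(X − μ) = (65.3962 − 57.1) / (67 − 57.1) = 8.2962 / 9.9 = 0.83800

0.838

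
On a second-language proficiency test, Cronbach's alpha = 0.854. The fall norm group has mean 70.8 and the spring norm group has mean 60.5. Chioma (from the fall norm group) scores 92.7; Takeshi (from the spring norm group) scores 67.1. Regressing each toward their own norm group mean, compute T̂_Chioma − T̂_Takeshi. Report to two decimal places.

23.37

T̂_Chioma = 0.854(92.7) + 0.146(70.8) = 89.5026
T̂_Takeshi = 0.854(67.1) + 0.146(60.5) = 66.1364
Difference = 89.5026 − 66.1364 = 23.3662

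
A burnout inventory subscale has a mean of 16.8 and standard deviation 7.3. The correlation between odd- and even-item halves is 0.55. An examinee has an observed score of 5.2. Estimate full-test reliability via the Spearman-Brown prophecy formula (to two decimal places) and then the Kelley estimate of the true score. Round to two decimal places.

8.56

Spearman-Brown: ρ = 2r/(1 + r) = 2(0.55)/(1 + 0.55) = 1.100/1.55 = 0.7097 → 0.71
T̂ = ρX + (1 − ρ)μ
  = 0.71 × 5.2 + 0.29 × 16.8
  = 3.692 + 4.872
  = 8.564
  ≈ 8.56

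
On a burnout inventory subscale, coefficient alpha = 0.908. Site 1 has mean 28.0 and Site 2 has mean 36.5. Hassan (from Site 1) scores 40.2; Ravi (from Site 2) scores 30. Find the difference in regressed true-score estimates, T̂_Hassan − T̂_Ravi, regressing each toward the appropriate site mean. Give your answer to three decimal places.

T̂_Hassan = 0.908(40.2) + 0.092(28.0) = 39.07760
T̂_Ravi = 0.908(30) + 0.092(36.5) = 30.59800
Difference = 39.07760 − 30.59800 = 8.47960

8.480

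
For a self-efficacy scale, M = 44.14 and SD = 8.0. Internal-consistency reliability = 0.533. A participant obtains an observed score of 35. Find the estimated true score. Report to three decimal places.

T̂ = 0.533(35) + 0.467(44.14) = 18.655 + 20.61338 = 39.2684 → 39.268

39.268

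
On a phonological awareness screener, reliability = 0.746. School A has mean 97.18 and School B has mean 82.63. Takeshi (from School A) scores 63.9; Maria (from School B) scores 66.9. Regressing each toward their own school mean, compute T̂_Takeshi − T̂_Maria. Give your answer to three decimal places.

T̂_Takeshi = 0.746(63.9) + 0.254(97.18) = 72.35312
T̂_Maria = 0.746(66.9) + 0.254(82.63) = 70.89542
Difference = 72.35312 − 70.89542 = 1.45770

1.458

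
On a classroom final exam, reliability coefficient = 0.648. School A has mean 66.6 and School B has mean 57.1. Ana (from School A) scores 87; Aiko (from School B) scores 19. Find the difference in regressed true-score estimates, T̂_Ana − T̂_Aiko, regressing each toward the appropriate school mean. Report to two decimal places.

47.41

T̂_Ana = 0.648(87) + 0.352(66.6) = 79.8192
T̂_Aiko = 0.648(19) + 0.352(57.1) = 32.4112
Difference = 79.8192 − 32.4112 = 47.4080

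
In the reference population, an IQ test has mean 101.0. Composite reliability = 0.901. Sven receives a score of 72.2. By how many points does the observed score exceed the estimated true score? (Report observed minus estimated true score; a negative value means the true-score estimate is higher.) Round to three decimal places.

-2.851

T̂ = 0.901(72.2) + 0.099(101.0) = 65.0522 + 9.9990 = 75.05120 → 75.0512
X − T̂ = 72.2 − 75.0512 = -2.8512 → -2.851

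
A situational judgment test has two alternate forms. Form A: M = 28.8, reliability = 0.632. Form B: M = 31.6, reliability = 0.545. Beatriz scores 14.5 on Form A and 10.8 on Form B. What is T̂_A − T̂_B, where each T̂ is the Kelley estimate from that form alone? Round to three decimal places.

T̂_A = 0.632(14.5) + 0.368(28.8) = 19.76240
T̂_B = 0.545(10.8) + 0.455(31.6) = 20.26400
T̂_A − T̂_B = -0.50160

-0.502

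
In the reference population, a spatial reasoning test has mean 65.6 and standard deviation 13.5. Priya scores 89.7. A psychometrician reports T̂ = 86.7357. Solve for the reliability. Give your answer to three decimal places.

0.877

T̂ = ρX + (1 − ρ)μ  ⇒  T̂ − μ = ρ(X − μ)
ρ = (T̂ − μ)/(X − μ) = (86.7357 − 65.6) / (89.7 − 65.6) = 21.1357 / 24.1 = 0.87700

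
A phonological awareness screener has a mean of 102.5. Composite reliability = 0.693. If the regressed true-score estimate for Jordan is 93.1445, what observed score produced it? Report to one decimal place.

89.0

T̂ = ρX + (1 − ρ)μ  ⇒  X = (T̂ − (1 − ρ)μ) / ρ
X = (93.1445 − 0.307 × 102.5) / 0.693 = (93.1445 − 31.4675) / 0.693 = 61.6770 / 0.693 = 89.000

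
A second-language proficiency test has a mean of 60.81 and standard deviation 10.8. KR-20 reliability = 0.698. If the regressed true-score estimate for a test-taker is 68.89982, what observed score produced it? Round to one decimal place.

72.4

T̂ = ρX + (1 − ρ)μ  ⇒  X = (T̂ − (1 − ρ)μ) / ρ
X = (68.89982 − 0.302 × 60.81) / 0.698 = (68.89982 − 18.36462) / 0.698 = 50.53520 / 0.698 = 72.400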